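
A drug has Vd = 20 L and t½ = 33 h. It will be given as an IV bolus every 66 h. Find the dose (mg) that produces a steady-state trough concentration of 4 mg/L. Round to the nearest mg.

240 mg

τ/t½ = 66/33 ≈ 2, so f = (1/2)^(66/33) ≈ 0.250000.
Cmin,ss = (D/Vd)·f/(1−f), so D = Cmin,ss·Vd·(1−f)/f.
D = 4 × 20 × (1−f)/f ≈ 4 × 20 × 3.00000 ≈ 240.00 mg.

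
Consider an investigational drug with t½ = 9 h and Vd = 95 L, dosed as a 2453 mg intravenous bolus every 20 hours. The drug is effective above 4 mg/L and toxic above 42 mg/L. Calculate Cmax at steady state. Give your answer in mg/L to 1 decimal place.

Over one 20-h interval, 20/9 ≈ 2.2222 half-lives elapse, leaving f ≈ 0.2143 of each dose.
At steady state, accumulation factor R = 1/(1 − e^(−kτ)) ≈ 1.2728.
Single-dose peak C₀ = D/Vd = 2453/95 ≈ 25.821 mg/L.
Steady-state peak Cmax,ss = C₀·R ≈ 25.821 × 1.2728 ≈ 32.865 mg/L.
Peak 32.9 mg/L vs MTC 42 mg/L: below toxic threshold.

32.9 mg/L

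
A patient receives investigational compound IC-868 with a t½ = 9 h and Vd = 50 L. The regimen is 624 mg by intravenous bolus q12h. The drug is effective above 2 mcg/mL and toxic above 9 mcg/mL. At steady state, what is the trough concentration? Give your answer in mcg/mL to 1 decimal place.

8.2 mcg/mL

k = ln2/t½ = ln2/9 ≈ 0.077016 h⁻¹; fraction remaining f = e^(−kτ) = e^(−0.077016×12) ≈ 0.3969.
Single-dose peak C₀ = D/Vd = 624/50 ≈ 12.480 mcg/mL.
Steady-state trough Cmin,ss = C₀·f/(1−f) ≈ 12.480 × 0.3969/0.6031 ≈ 8.213 mcg/mL.
Trough 8.2 mcg/mL vs MEC 2 mcg/mL: adequate.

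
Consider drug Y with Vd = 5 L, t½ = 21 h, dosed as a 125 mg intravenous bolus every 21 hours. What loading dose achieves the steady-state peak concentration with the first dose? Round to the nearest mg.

f = (1/2)^(21/21) ≈ 0.500000; accumulation ratio R = 1/(1−f) ≈ 2.00000.
Loading dose to hit Cmax,ss on first dose: D_load = D_maint·R ≈ 125 × 2.00000 ≈ 250.00 mg.

250 mg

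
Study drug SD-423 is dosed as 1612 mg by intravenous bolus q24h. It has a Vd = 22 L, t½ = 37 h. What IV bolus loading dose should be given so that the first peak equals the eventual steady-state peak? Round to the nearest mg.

4452 mg

f = (1/2)^(24/37) ≈ 0.637878; accumulation ratio R = 1/(1−f) ≈ 2.76150.
Loading dose to hit Cmax,ss on first dose: D_load = D_maint·R ≈ 1612 × 2.76150 ≈ 4451.54 mg.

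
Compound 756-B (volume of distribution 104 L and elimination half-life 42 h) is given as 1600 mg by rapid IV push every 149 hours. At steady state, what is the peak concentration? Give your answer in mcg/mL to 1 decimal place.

τ/t½ = 149/42 ≈ 3.5476, so fraction remaining f = (1/2)^(149/42) ≈ 0.0855.
Accumulation ratio R = 1/(1 − f) ≈ 1/0.9145 ≈ 1.0935.
Each bolus raises the concentration by D/Vd = 1600/104 ≈ 15.385 mcg/mL.
Steady-state peak Cmax,ss = C₀·R ≈ 15.385 × 1.0935 ≈ 16.823 mcg/mL.

16.8 mcg/mL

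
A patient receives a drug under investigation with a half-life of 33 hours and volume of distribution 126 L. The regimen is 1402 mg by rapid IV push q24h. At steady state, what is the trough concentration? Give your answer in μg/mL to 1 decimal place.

Over one 24-h interval, 24/33 ≈ 0.72727 half-lives elapse, leaving f ≈ 0.6040 of each dose.
Accumulation ratio R = 1/(1 − f) ≈ 1/0.3960 ≈ 2.5253.
Single-dose peak C₀ = D/Vd = 1402/126 ≈ 11.127 μg/mL.
Cmax,ss = C₀/(1 − f) ≈ 11.127/0.3960 ≈ 28.098 μg/mL.
Steady-state trough Cmin,ss = Cmax,ss·f ≈ 28.098 × 0.6040 ≈ 16.971 μg/mL.

17.0 μg/mL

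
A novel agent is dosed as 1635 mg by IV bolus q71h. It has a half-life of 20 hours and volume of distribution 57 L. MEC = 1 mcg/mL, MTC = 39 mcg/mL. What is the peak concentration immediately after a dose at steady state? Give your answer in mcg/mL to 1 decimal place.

k = ln2/t½ = ln2/20 ≈ 0.034657 h⁻¹; fraction remaining f = e^(−kτ) = e^(−0.034657×71) ≈ 0.0854.
At steady state, accumulation factor R = 1/(1 − e^(−kτ)) ≈ 1.0934.
Single-dose peak C₀ = D/Vd = 1635/57 ≈ 28.684 mcg/mL.
Steady-state peak Cmax,ss = C₀·R ≈ 28.684 × 1.0934 ≈ 31.363 mcg/mL.
Peak 31.4 mcg/mL vs MTC 39 mcg/mL: below toxic threshold.

31.4 mcg/mL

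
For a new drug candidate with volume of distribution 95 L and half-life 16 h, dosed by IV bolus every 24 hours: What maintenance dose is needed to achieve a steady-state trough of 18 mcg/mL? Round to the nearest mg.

3127 mg

τ/t½ = 24/16 ≈ 1.5, so f = (1/2)^(24/16) ≈ 0.353553.
Cmin,ss = (D/Vd)·f/(1−f), so D = Cmin,ss·Vd·(1−f)/f.
D = 18 × 95 × (1−f)/f ≈ 18 × 95 × 1.82843 ≈ 3126.62 mg.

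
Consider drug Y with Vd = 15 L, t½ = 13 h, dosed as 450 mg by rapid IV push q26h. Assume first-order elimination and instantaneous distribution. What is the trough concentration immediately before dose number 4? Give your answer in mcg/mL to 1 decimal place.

f = (1/2)^(τ/t½) = (1/2)^(26/13) ≈ 0.2500.
C₀ = D/Vd = 450/15 ≈ 30.000 mcg/mL.
Before the 4th dose, 3 doses have been given. Superposition: Cmin = C₀·(f + f² + … + f^3).
≈ 30.000 × (0.2500 + 0.0625 + 0.0156) ≈ 30.000 × 0.3281 ≈ 9.843 mcg/mL.

9.8 mcg/mL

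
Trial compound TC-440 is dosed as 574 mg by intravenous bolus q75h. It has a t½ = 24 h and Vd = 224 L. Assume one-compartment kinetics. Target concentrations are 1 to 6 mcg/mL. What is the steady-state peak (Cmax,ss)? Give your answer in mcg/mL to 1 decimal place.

2.9 mcg/mL

k = ln2/t½ = ln2/24 ≈ 0.028881 h⁻¹; fraction remaining f = e^(−kτ) = e^(−0.028881×75) ≈ 0.1146.
At steady state, accumulation factor R = 1/(1 − e^(−kτ)) ≈ 1.1294.
Single-dose peak C₀ = D/Vd = 574/224 ≈ 2.562 mcg/mL.
Steady-state peak Cmax,ss = C₀·R ≈ 2.562 × 1.1294 ≈ 2.894 mcg/mL.
Peak 2.9 mcg/mL vs MTC 6 mcg/mL: below toxic threshold.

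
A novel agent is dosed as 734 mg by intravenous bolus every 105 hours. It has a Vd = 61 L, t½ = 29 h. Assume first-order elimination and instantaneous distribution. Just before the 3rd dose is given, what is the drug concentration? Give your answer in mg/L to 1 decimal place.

f = (1/2)^(τ/t½) = (1/2)^(105/29) ≈ 0.0813.
C₀ = D/Vd = 734/61 ≈ 12.033 mg/L.
Before the 3rd dose, 2 doses have been given. Superposition: Cmin = C₀·(f + f²).
≈ 12.033 × (0.0813 + 0.0066) ≈ 12.033 × 0.0879 ≈ 1.058 mg/L.

1.1 mg/L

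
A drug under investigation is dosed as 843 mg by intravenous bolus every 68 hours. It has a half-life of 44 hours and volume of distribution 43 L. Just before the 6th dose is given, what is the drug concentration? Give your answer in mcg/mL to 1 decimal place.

10.2 mcg/mL

f = (1/2)^(τ/t½) = (1/2)^(68/44) ≈ 0.3426.
C₀ = D/Vd = 843/43 ≈ 19.605 mcg/mL.
Before the 6th dose, 5 doses have been given. Superposition: Cmin = C₀·(f + f² + … + f^5).
≈ 19.605 × (0.3426 + 0.1174 + 0.0402 + 0.0138 + 0.0047) ≈ 19.605 × 0.5187 ≈ 10.169 mcg/mL.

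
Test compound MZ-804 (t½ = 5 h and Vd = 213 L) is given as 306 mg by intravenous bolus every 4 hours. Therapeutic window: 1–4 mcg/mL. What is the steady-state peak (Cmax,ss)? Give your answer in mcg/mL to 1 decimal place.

τ/t½ = 4/5 ≈ 0.8, so fraction remaining f = (1/2)^(4/5) ≈ 0.5743.
At steady state, accumulation factor R = 1/(1 − e^(−kτ)) ≈ 2.3491.
Single-dose peak C₀ = D/Vd = 306/213 ≈ 1.437 mcg/mL.
Steady-state peak Cmax,ss = C₀·R ≈ 1.437 × 2.3491 ≈ 3.376 mcg/mL.
Peak 3.4 mcg/mL vs MTC 4 mcg/mL: below toxic threshold.

3.4 mcg/mL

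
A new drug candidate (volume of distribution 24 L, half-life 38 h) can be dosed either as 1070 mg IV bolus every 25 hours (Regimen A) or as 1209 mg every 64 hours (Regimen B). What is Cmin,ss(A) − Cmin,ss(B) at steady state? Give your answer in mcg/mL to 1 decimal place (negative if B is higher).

54.4 mcg/mL

Regimen A: f = (1/2)^(25/38) ≈ 0.6338; Cmin,ss = (1070/24)·f/(1−f) ≈ 77.163 mcg/mL.
Regimen B: f = (1/2)^(64/38) ≈ 0.3112; Cmin,ss = (1209/24)·f/(1−f) ≈ 22.759 mcg/mL.
Difference ≈ 77.163 − 22.759 ≈ 54.404 mcg/mL.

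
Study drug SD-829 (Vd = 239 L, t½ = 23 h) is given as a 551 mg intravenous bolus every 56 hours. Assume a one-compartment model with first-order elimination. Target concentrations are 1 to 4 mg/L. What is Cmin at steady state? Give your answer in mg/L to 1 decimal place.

0.5 mg/L

τ/t½ = 56/23 ≈ 2.4348, so fraction remaining f = (1/2)^(56/23) ≈ 0.1850.
Accumulation ratio R = 1/(1 − f) ≈ 1/0.8150 ≈ 1.2270.
Each bolus raises the concentration by D/Vd = 551/239 ≈ 2.305 mg/L.
Cmax,ss = C₀/(1 − f) ≈ 2.305/0.8150 ≈ 2.828 mg/L.
One interval later, Cmin,ss = Cmax,ss·e^(−kτ) ≈ 2.828 × 0.1850 ≈ 0.523 mg/L.
Trough 0.5 mg/L vs MEC 1 mg/L: subtherapeutic.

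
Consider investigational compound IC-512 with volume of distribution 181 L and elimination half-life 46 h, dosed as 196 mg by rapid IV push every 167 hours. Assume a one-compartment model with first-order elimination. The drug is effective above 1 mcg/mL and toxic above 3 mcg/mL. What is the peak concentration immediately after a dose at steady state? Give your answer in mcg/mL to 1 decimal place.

1.2 mcg/mL

Over one 167-h interval, 167/46 ≈ 3.6304 half-lives elapse, leaving f ≈ 0.0807 of each dose.
Accumulation ratio R = 1/(1 − f) ≈ 1/0.9193 ≈ 1.0878.
Single-dose peak C₀ = D/Vd = 196/181 ≈ 1.083 mcg/mL.
Steady-state peak Cmax,ss = C₀·R ≈ 1.083 × 1.0878 ≈ 1.178 mcg/mL.
Peak 1.2 mcg/mL vs MTC 3 mcg/mL: below toxic threshold.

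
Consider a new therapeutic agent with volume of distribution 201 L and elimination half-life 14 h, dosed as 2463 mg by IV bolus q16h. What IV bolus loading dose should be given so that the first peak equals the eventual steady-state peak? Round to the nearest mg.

4502 mg

f = (1/2)^(16/14) ≈ 0.452862; accumulation ratio R = 1/(1−f) ≈ 1.82769.
Loading dose to hit Cmax,ss on first dose: D_load = D_maint·R ≈ 2463 × 1.82769 ≈ 4501.60 mg.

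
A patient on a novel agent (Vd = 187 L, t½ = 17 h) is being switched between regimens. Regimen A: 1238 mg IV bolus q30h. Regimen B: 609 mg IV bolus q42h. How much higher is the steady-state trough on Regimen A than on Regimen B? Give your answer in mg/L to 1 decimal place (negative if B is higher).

Regimen A: f = (1/2)^(30/17) ≈ 0.2943; Cmin,ss = (1238/187)·f/(1−f) ≈ 2.761 mg/L.
Regimen B: f = (1/2)^(42/17) ≈ 0.1804; Cmin,ss = (609/187)·f/(1−f) ≈ 0.717 mg/L.
Difference ≈ 2.761 − 0.717 ≈ 2.044 mg/L.

2.0 mg/L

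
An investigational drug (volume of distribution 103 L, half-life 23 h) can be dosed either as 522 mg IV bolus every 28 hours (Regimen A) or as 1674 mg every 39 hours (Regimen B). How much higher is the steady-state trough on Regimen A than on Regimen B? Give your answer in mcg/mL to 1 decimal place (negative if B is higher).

Regimen A: f = (1/2)^(28/23) ≈ 0.4301; Cmin,ss = (522/103)·f/(1−f) ≈ 3.825 mcg/mL.
Regimen B: f = (1/2)^(39/23) ≈ 0.3087; Cmin,ss = (1674/103)·f/(1−f) ≈ 7.258 mcg/mL.
Difference ≈ 3.825 − 7.258 ≈ -3.433 mcg/mL.

-3.4 mcg/mL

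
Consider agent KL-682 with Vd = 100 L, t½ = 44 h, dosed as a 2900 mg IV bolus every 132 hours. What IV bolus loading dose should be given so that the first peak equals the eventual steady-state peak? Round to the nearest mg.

f = (1/2)^(132/44) ≈ 0.125000; accumulation ratio R = 1/(1−f) ≈ 1.14286.
Loading dose to hit Cmax,ss on first dose: D_load = D_maint·R ≈ 2900 × 1.14286 ≈ 3314.29 mg.

3314 mg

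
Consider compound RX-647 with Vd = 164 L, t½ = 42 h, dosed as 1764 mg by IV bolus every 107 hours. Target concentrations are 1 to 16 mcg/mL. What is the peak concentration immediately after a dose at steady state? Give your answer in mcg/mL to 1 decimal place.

k = ln2/t½ = ln2/42 ≈ 0.016504 h⁻¹; fraction remaining f = e^(−kτ) = e^(−0.016504×107) ≈ 0.1710.
At steady state, accumulation factor R = 1/(1 − e^(−kτ)) ≈ 1.2063.
Single-dose peak C₀ = D/Vd = 1764/164 ≈ 10.756 mcg/mL.
Steady-state peak Cmax,ss = C₀·R ≈ 10.756 × 1.2063 ≈ 12.975 mcg/mL.
Peak 13.0 mcg/mL vs MTC 16 mcg/mL: below toxic threshold.

13.0 mcg/mL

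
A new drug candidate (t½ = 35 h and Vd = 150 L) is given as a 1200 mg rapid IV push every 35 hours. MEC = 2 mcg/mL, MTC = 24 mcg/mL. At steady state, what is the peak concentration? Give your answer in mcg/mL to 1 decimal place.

16.0 mcg/mL

The dosing interval is 1 half-life, so f = 2^(−1) = 0.5.
Accumulation ratio R = 1/(1 − f) = 1/0.5 = 2/1.
Single-dose peak C₀ = D/Vd = 1200/150 = 8 mcg/mL.
Steady-state peak Cmax,ss = C₀·R = 8 × 2/1 ≈ 16.000 mcg/mL.
Peak 16.0 mcg/mL vs MTC 24 mcg/mL: below toxic threshold.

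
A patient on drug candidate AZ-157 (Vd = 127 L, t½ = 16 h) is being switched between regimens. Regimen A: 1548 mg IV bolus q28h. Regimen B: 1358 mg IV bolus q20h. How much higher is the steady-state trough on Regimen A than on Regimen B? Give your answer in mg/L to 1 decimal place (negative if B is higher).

-2.6 mg/L

Regimen A: f = (1/2)^(28/16) ≈ 0.2973; Cmin,ss = (1548/127)·f/(1−f) ≈ 5.157 mg/L.
Regimen B: f = (1/2)^(20/16) ≈ 0.4204; Cmin,ss = (1358/127)·f/(1−f) ≈ 7.756 mg/L.
Difference ≈ 5.157 − 7.756 ≈ -2.599 mg/L.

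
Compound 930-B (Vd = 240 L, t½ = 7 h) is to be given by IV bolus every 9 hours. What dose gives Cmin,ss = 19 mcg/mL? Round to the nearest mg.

τ/t½ = 9/7 ≈ 1.2857, so f = (1/2)^(9/7) ≈ 0.410168.
Cmin,ss = (D/Vd)·f/(1−f), so D = Cmin,ss·Vd·(1−f)/f.
D = 19 × 240 × (1−f)/f ≈ 19 × 240 × 1.43803 ≈ 6557.42 mg.

6557 mg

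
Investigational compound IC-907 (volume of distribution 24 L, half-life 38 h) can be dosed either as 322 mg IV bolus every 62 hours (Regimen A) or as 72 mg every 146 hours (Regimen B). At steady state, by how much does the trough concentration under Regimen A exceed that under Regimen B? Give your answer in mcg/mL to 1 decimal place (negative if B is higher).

Regimen A: f = (1/2)^(62/38) ≈ 0.3227; Cmin,ss = (322/24)·f/(1−f) ≈ 6.392 mcg/mL.
Regimen B: f = (1/2)^(146/38) ≈ 0.0697; Cmin,ss = (72/24)·f/(1−f) ≈ 0.225 mcg/mL.
Difference ≈ 6.392 − 0.225 ≈ 6.167 mcg/mL.

6.2 mcg/mL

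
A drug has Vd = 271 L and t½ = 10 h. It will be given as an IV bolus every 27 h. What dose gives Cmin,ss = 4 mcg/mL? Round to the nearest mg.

5960 mg

τ/t½ = 27/10 ≈ 2.7, so f = (1/2)^(27/10) ≈ 0.153893.
Cmin,ss = (D/Vd)·f/(1−f), so D = Cmin,ss·Vd·(1−f)/f.
D = 4 × 271 × (1−f)/f ≈ 4 × 271 × 5.49802 ≈ 5959.85 mg.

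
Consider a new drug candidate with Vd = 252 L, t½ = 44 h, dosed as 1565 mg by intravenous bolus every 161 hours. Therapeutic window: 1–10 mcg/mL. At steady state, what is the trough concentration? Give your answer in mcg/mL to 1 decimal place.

0.5 mcg/mL

k = ln2/t½ = ln2/44 ≈ 0.015753 h⁻¹; fraction remaining f = e^(−kτ) = e^(−0.015753×161) ≈ 0.0792.
At steady state, accumulation factor R = 1/(1 − e^(−kτ)) ≈ 1.0860.
Single-dose peak C₀ = D/Vd = 1565/252 ≈ 6.210 mcg/mL.
Steady-state peak Cmax,ss = C₀·R ≈ 6.210 × 1.0860 ≈ 6.744 mcg/mL.
One interval later, Cmin,ss = Cmax,ss·e^(−kτ) ≈ 6.744 × 0.0792 ≈ 0.534 mcg/mL.
Trough 0.5 mcg/mL vs MEC 1 mcg/mL: subtherapeutic.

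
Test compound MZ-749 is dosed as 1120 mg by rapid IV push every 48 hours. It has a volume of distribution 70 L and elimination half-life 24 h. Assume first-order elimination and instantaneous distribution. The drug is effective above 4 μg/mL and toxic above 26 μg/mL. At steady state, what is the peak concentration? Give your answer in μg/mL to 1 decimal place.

τ = 48 h = 2 half-lives, so f = (1/2)^2 = 0.25.
Accumulation ratio R = 1/(1 − f) = 1/0.75 = 4/3.
Single-dose peak C₀ = D/Vd = 1120/70 = 16 μg/mL.
Steady-state peak Cmax,ss = C₀·R = 16 × 4/3 ≈ 21.333 μg/mL.
Peak 21.3 μg/mL vs MTC 26 μg/mL: below toxic threshold.

21.3 μg/mL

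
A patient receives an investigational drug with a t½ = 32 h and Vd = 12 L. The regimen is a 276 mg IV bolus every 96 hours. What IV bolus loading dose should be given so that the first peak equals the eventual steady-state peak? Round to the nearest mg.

f = (1/2)^(96/32) ≈ 0.125000; accumulation ratio R = 1/(1−f) ≈ 1.14286.
Loading dose to hit Cmax,ss on first dose: D_load = D_maint·R ≈ 276 × 1.14286 ≈ 315.43 mg.

315 mg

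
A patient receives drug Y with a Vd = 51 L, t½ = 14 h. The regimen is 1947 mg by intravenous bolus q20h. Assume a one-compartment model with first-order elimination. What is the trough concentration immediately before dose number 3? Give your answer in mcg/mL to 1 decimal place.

19.5 mcg/mL

f = (1/2)^(τ/t½) = (1/2)^(20/14) ≈ 0.3715.
C₀ = D/Vd = 1947/51 ≈ 38.176 mcg/mL.
Before the 3rd dose, 2 doses have been given. Superposition: Cmin = C₀·(f + f²).
≈ 38.176 × (0.3715 + 0.1380) ≈ 38.176 × 0.5095 ≈ 19.451 mcg/mL.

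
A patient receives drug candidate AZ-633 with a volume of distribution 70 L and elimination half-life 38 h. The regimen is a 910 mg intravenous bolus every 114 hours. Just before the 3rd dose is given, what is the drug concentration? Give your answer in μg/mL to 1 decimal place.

f = (1/2)^(τ/t½) = (1/2)^(114/38) ≈ 0.1250.
C₀ = D/Vd = 910/70 ≈ 13.000 μg/mL.
Before the 3rd dose, 2 doses have been given. Superposition: Cmin = C₀·(f + f²).
≈ 13.000 × (0.1250 + 0.0156) ≈ 13.000 × 0.1406 ≈ 1.828 μg/mL.

1.8 μg/mL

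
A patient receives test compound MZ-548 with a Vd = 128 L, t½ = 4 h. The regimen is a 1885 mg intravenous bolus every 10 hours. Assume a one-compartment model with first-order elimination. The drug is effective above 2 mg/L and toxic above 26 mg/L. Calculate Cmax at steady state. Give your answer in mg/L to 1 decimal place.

17.9 mg/L

Over one 10-h interval, 10/4 ≈ 2.5 half-lives elapse, leaving f ≈ 0.1768 of each dose.
At steady state, accumulation factor R = 1/(1 − e^(−kτ)) ≈ 1.2148.
Each bolus raises the concentration by D/Vd = 1885/128 ≈ 14.727 mg/L.
Steady-state peak Cmax,ss = C₀·R ≈ 14.727 × 1.2148 ≈ 17.890 mg/L.
Peak 17.9 mg/L vs MTC 26 mg/L: below toxic threshold.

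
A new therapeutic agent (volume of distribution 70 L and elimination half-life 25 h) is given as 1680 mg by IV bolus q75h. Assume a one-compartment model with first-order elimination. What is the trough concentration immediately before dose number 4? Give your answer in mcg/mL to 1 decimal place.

3.4 mcg/mL

f = (1/2)^(τ/t½) = (1/2)^(75/25) ≈ 0.1250.
C₀ = D/Vd = 1680/70 ≈ 24.000 mcg/mL.
Before the 4th dose, 3 doses have been given. Superposition: Cmin = C₀·(f + f² + … + f^3).
≈ 24.000 × (0.1250 + 0.0156 + 0.0020) ≈ 24.000 × 0.1426 ≈ 3.422 mcg/mL.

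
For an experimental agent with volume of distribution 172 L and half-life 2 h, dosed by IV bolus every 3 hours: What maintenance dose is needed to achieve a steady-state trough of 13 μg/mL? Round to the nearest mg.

τ/t½ = 3/2 ≈ 1.5, so f = (1/2)^(3/2) ≈ 0.353553.
Cmin,ss = (D/Vd)·f/(1−f), so D = Cmin,ss·Vd·(1−f)/f.
D = 13 × 172 × (1−f)/f ≈ 13 × 172 × 1.82843 ≈ 4088.37 mg.

4088 mg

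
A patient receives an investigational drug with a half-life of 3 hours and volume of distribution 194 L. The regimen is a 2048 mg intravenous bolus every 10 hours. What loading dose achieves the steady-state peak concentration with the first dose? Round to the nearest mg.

f = (1/2)^(10/3) ≈ 0.099213; accumulation ratio R = 1/(1−f) ≈ 1.11014.
Loading dose to hit Cmax,ss on first dose: D_load = D_maint·R ≈ 2048 × 1.11014 ≈ 2273.57 mg.

2274 mg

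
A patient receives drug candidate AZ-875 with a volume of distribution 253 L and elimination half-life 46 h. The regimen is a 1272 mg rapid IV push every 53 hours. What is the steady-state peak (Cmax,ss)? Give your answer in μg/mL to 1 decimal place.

9.1 μg/mL

Over one 53-h interval, 53/46 ≈ 1.1522 half-lives elapse, leaving f ≈ 0.4499 of each dose.
Accumulation ratio R = 1/(1 − f) ≈ 1/0.5501 ≈ 1.8179.
Single-dose peak C₀ = D/Vd = 1272/253 ≈ 5.028 μg/mL.
Steady-state peak Cmax,ss = C₀·R ≈ 5.028 × 1.8179 ≈ 9.140 μg/mL.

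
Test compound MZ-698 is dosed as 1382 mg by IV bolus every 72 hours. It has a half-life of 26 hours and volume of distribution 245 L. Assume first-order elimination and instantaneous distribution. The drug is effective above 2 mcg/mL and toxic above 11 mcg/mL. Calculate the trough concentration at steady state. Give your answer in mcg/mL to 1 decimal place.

k = ln2/t½ = ln2/26 ≈ 0.026660 h⁻¹; fraction remaining f = e^(−kτ) = e^(−0.026660×72) ≈ 0.1467.
At steady state, accumulation factor R = 1/(1 − e^(−kτ)) ≈ 1.1719.
Single-dose peak C₀ = D/Vd = 1382/245 ≈ 5.641 mcg/mL.
Cmax,ss = C₀/(1 − f) ≈ 5.641/0.8533 ≈ 6.611 mcg/mL.
One interval later, Cmin,ss = Cmax,ss·e^(−kτ) ≈ 6.611 × 0.1467 ≈ 0.970 mcg/mL.
Trough 1.0 mcg/mL vs MEC 2 mcg/mL: subtherapeutic.

1.0 mcg/mL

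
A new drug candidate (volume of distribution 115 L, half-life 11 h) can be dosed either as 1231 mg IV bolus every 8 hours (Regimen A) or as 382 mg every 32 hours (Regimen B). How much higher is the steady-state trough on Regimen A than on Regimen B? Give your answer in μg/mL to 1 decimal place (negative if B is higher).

15.8 μg/mL

Regimen A: f = (1/2)^(8/11) ≈ 0.6040; Cmin,ss = (1231/115)·f/(1−f) ≈ 16.327 μg/mL.
Regimen B: f = (1/2)^(32/11) ≈ 0.1331; Cmin,ss = (382/115)·f/(1−f) ≈ 0.510 μg/mL.
Difference ≈ 16.327 − 0.510 ≈ 15.817 μg/mL.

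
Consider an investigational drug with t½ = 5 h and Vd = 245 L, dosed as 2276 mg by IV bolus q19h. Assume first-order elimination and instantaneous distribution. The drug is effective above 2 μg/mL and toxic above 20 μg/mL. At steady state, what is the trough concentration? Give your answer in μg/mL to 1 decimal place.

0.7 μg/mL

τ/t½ = 19/5 ≈ 3.8, so fraction remaining f = (1/2)^(19/5) ≈ 0.0718.
At steady state, accumulation factor R = 1/(1 − e^(−kτ)) ≈ 1.0774.
Single-dose peak C₀ = D/Vd = 2276/245 ≈ 9.290 μg/mL.
Cmax,ss = C₀/(1 − f) ≈ 9.290/0.9282 ≈ 10.009 μg/mL.
Steady-state trough Cmin,ss = Cmax,ss·f ≈ 10.009 × 0.0718 ≈ 0.719 μg/mL.
Trough 0.7 μg/mL vs MEC 2 μg/mL: subtherapeutic.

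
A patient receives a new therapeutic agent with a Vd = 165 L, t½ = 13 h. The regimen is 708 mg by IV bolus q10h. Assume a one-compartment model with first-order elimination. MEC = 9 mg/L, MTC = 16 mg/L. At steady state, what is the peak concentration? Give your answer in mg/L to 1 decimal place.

10.4 mg/L

τ/t½ = 10/13 ≈ 0.76923, so fraction remaining f = (1/2)^(10/13) ≈ 0.5867.
Accumulation ratio R = 1/(1 − f) ≈ 1/0.4133 ≈ 2.4195.
Single-dose peak C₀ = D/Vd = 708/165 ≈ 4.291 mg/L.
Steady-state peak Cmax,ss = C₀·R ≈ 4.291 × 2.4195 ≈ 10.382 mg/L.
Peak 10.4 mg/L vs MTC 16 mg/L: below toxic threshold.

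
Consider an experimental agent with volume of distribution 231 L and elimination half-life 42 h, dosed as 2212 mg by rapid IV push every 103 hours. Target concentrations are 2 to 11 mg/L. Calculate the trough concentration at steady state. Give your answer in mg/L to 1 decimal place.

Over one 103-h interval, 103/42 ≈ 2.4524 half-lives elapse, leaving f ≈ 0.1827 of each dose.
Accumulation ratio R = 1/(1 − f) ≈ 1/0.8173 ≈ 1.2235.
Single-dose peak C₀ = D/Vd = 2212/231 ≈ 9.576 mg/L.
Steady-state peak Cmax,ss = C₀·R ≈ 9.576 × 1.2235 ≈ 11.716 mg/L.
Steady-state trough Cmin,ss = Cmax,ss·f ≈ 11.716 × 0.1827 ≈ 2.141 mg/L.
Trough 2.1 mg/L vs MEC 2 mg/L: adequate.

2.1 mg/L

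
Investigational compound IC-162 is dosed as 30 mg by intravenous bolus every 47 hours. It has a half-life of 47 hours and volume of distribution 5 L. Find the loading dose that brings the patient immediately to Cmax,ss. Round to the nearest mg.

f = (1/2)^(47/47) ≈ 0.500000; accumulation ratio R = 1/(1−f) ≈ 2.00000.
Loading dose to hit Cmax,ss on first dose: D_load = D_maint·R ≈ 30 × 2.00000 ≈ 60.00 mg.

60 mg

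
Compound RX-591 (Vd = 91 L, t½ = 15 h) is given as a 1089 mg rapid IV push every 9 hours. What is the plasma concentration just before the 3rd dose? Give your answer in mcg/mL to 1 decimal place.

13.1 mcg/mL

f = (1/2)^(τ/t½) = (1/2)^(9/15) ≈ 0.6598.
C₀ = D/Vd = 1089/91 ≈ 11.967 mcg/mL.
Before the 3rd dose, 2 doses have been given. Superposition: Cmin = C₀·(f + f²).
≈ 11.967 × (0.6598 + 0.4353) ≈ 11.967 × 1.0951 ≈ 13.105 mcg/mL.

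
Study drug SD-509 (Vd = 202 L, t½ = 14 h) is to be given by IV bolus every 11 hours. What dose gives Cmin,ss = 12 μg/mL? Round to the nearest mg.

1755 mg

τ/t½ = 11/14 ≈ 0.78571, so f = (1/2)^(11/14) ≈ 0.580065.
Cmin,ss = (D/Vd)·f/(1−f), so D = Cmin,ss·Vd·(1−f)/f.
D = 12 × 202 × (1−f)/f ≈ 12 × 202 × 0.72394 ≈ 1754.83 mg.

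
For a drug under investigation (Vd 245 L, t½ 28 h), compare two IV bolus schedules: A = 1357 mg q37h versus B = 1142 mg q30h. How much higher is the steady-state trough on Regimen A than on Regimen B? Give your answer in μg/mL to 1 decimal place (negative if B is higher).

-0.5 μg/mL

Regimen A: f = (1/2)^(37/28) ≈ 0.4001; Cmin,ss = (1357/245)·f/(1−f) ≈ 3.694 μg/mL.
Regimen B: f = (1/2)^(30/28) ≈ 0.4758; Cmin,ss = (1142/245)·f/(1−f) ≈ 4.231 μg/mL.
Difference ≈ 3.694 − 4.231 ≈ -0.537 μg/mL.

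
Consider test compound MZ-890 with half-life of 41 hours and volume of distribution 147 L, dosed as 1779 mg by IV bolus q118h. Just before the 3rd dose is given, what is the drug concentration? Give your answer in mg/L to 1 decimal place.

1.9 mg/L

f = (1/2)^(τ/t½) = (1/2)^(118/41) ≈ 0.1360.
C₀ = D/Vd = 1779/147 ≈ 12.102 mg/L.
Before the 3rd dose, 2 doses have been given. Superposition: Cmin = C₀·(f + f²).
≈ 12.102 × (0.1360 + 0.0185) ≈ 12.102 × 0.1545 ≈ 1.870 mg/L.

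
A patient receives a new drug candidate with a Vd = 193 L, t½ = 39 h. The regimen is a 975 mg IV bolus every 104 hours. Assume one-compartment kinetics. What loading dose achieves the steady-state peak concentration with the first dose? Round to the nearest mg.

f = (1/2)^(104/39) ≈ 0.157490; accumulation ratio R = 1/(1−f) ≈ 1.18693.
Loading dose to hit Cmax,ss on first dose: D_load = D_maint·R ≈ 975 × 1.18693 ≈ 1157.26 mg.

1157 mg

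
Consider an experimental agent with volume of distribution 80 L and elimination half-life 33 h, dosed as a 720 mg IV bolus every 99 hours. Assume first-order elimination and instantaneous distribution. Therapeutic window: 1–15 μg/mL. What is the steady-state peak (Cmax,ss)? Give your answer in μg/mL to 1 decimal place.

The dosing interval is 3 half-lives, so f = 2^(−3) = 0.125.
At steady state, R = 1/(1 − 0.125) = 8/7.
Single-dose peak C₀ = D/Vd = 720/80 = 9 μg/mL.
Steady-state peak Cmax,ss = C₀·R = 9 × 8/7 ≈ 10.286 μg/mL.
Peak 10.3 μg/mL vs MTC 15 μg/mL: below toxic threshold.

10.3 μg/mL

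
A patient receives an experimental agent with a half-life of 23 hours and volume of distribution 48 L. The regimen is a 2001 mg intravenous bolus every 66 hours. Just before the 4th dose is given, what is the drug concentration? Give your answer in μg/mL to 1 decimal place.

f = (1/2)^(τ/t½) = (1/2)^(66/23) ≈ 0.1368.
C₀ = D/Vd = 2001/48 ≈ 41.688 μg/mL.
Before the 4th dose, 3 doses have been given. Superposition: Cmin = C₀·(f + f² + … + f^3).
≈ 41.688 × (0.1368 + 0.0187 + 0.0026) ≈ 41.688 × 0.1581 ≈ 6.591 μg/mL.

6.6 μg/mL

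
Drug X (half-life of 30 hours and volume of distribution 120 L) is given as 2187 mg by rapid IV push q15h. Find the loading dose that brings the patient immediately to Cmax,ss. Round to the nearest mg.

f = (1/2)^(15/30) ≈ 0.707107; accumulation ratio R = 1/(1−f) ≈ 3.41422.
Loading dose to hit Cmax,ss on first dose: D_load = D_maint·R ≈ 2187 × 3.41422 ≈ 7466.90 mg.

7467 mg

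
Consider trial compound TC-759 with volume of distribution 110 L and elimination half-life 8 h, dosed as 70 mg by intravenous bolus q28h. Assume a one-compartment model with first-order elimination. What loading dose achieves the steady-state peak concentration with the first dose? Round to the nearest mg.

77 mg

f = (1/2)^(28/8) ≈ 0.088388; accumulation ratio R = 1/(1−f) ≈ 1.09696.
Loading dose to hit Cmax,ss on first dose: D_load = D_maint·R ≈ 70 × 1.09696 ≈ 76.79 mg.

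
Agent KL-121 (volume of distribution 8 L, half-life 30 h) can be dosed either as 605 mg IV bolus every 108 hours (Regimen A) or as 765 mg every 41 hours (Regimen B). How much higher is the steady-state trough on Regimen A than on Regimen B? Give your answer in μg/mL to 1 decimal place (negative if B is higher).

Regimen A: f = (1/2)^(108/30) ≈ 0.0825; Cmin,ss = (605/8)·f/(1−f) ≈ 6.800 μg/mL.
Regimen B: f = (1/2)^(41/30) ≈ 0.3878; Cmin,ss = (765/8)·f/(1−f) ≈ 60.574 μg/mL.
Difference ≈ 6.800 − 60.574 ≈ -53.774 μg/mL.

-53.8 μg/mL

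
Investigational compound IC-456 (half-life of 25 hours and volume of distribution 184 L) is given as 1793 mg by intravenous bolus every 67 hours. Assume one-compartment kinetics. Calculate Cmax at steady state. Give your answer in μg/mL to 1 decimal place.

11.5 μg/mL

k = ln2/t½ = ln2/25 ≈ 0.027726 h⁻¹; fraction remaining f = e^(−kτ) = e^(−0.027726×67) ≈ 0.1560.
At steady state, accumulation factor R = 1/(1 − e^(−kτ)) ≈ 1.1848.
Each bolus raises the concentration by D/Vd = 1793/184 ≈ 9.745 μg/mL.
Cmax,ss = C₀/(1 − f) ≈ 9.745/0.8440 ≈ 11.546 μg/mL.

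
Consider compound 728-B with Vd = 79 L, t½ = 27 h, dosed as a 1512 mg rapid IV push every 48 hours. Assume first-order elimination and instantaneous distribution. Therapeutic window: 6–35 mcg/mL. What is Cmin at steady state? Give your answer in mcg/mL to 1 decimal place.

Over one 48-h interval, 48/27 ≈ 1.7778 half-lives elapse, leaving f ≈ 0.2916 of each dose.
At steady state, accumulation factor R = 1/(1 − e^(−kτ)) ≈ 1.4116.
Single-dose peak C₀ = D/Vd = 1512/79 ≈ 19.139 mcg/mL.
Cmax,ss = C₀/(1 − f) ≈ 19.139/0.7084 ≈ 27.017 mcg/mL.
One interval later, Cmin,ss = Cmax,ss·e^(−kτ) ≈ 27.017 × 0.2916 ≈ 7.878 mcg/mL.
Trough 7.9 mcg/mL vs MEC 6 mcg/mL: adequate.

7.9 mcg/mL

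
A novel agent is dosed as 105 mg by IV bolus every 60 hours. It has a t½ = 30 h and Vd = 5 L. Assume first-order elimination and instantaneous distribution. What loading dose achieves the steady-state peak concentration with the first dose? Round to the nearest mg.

f = (1/2)^(60/30) ≈ 0.250000; accumulation ratio R = 1/(1−f) ≈ 1.33333.
Loading dose to hit Cmax,ss on first dose: D_load = D_maint·R ≈ 105 × 1.33333 ≈ 140.00 mg.

140 mg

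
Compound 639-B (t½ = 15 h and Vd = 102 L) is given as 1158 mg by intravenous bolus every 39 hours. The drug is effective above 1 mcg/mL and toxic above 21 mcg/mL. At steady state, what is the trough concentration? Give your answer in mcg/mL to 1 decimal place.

k = ln2/t½ = ln2/15 ≈ 0.046210 h⁻¹; fraction remaining f = e^(−kτ) = e^(−0.046210×39) ≈ 0.1649.
Each bolus raises the concentration by D/Vd = 1158/102 ≈ 11.353 mcg/mL.
Steady-state trough Cmin,ss = C₀·f/(1−f) ≈ 11.353 × 0.1649/0.8351 ≈ 2.242 mcg/mL.
Trough 2.2 mcg/mL vs MEC 1 mcg/mL: adequate.

2.2 mcg/mL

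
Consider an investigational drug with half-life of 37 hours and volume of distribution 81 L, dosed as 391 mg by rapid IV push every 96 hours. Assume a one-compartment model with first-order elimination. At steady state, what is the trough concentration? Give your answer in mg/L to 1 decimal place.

1.0 mg/L

Over one 96-h interval, 96/37 ≈ 2.5946 half-lives elapse, leaving f ≈ 0.1656 of each dose.
At steady state, accumulation factor R = 1/(1 − e^(−kτ)) ≈ 1.1985.
Single-dose peak C₀ = D/Vd = 391/81 ≈ 4.827 mg/L.
Steady-state peak Cmax,ss = C₀·R ≈ 4.827 × 1.1985 ≈ 5.785 mg/L.
One interval later, Cmin,ss = Cmax,ss·e^(−kτ) ≈ 5.785 × 0.1656 ≈ 0.958 mg/L.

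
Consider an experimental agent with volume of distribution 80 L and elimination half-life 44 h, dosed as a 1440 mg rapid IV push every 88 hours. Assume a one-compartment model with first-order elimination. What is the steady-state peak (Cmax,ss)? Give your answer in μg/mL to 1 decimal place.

24.0 μg/mL

τ = 88 h = 2 half-lives, so f = (1/2)^2 = 0.25.
At steady state, R = 1/(1 − 0.25) = 4/3.
Single-dose peak C₀ = D/Vd = 1440/80 = 18 μg/mL.
Steady-state peak Cmax,ss = C₀·R = 18 × 4/3 ≈ 24.000 μg/mL.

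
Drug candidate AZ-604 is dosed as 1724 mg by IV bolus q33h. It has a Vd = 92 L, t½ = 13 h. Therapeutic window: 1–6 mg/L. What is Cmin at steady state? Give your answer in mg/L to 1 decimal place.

τ/t½ = 33/13 ≈ 2.5385, so fraction remaining f = (1/2)^(33/13) ≈ 0.1721.
Single-dose peak C₀ = D/Vd = 1724/92 ≈ 18.739 mg/L.
Steady-state trough Cmin,ss = C₀·f/(1−f) ≈ 18.739 × 0.1721/0.8279 ≈ 3.895 mg/L.
Trough 3.9 mg/L vs MEC 1 mg/L: adequate.

3.9 mg/L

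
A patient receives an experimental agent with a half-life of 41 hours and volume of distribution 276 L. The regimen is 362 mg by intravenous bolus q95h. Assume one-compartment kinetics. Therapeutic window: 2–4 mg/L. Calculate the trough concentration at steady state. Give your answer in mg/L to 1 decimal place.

k = ln2/t½ = ln2/41 ≈ 0.016906 h⁻¹; fraction remaining f = e^(−kτ) = e^(−0.016906×95) ≈ 0.2007.
Each bolus raises the concentration by D/Vd = 362/276 ≈ 1.312 mg/L.
Steady-state trough Cmin,ss = C₀·f/(1−f) ≈ 1.312 × 0.2007/0.7993 ≈ 0.329 mg/L.
Trough 0.3 mg/L vs MEC 2 mg/L: subtherapeutic.

0.3 mg/L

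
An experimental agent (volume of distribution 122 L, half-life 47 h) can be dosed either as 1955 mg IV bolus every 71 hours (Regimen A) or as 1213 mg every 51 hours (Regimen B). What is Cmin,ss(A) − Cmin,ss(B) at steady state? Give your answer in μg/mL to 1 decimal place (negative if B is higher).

-0.2 μg/mL

Regimen A: f = (1/2)^(71/47) ≈ 0.3510; Cmin,ss = (1955/122)·f/(1−f) ≈ 8.667 μg/mL.
Regimen B: f = (1/2)^(51/47) ≈ 0.4714; Cmin,ss = (1213/122)·f/(1−f) ≈ 8.867 μg/mL.
Difference ≈ 8.667 − 8.867 ≈ -0.200 μg/mL.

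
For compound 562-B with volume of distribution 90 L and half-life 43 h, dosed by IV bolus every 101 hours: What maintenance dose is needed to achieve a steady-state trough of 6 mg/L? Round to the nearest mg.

τ/t½ = 101/43 ≈ 2.3488, so f = (1/2)^(101/43) ≈ 0.196304.
Cmin,ss = (D/Vd)·f/(1−f), so D = Cmin,ss·Vd·(1−f)/f.
D = 6 × 90 × (1−f)/f ≈ 6 × 90 × 4.09414 ≈ 2210.84 mg.

2211 mg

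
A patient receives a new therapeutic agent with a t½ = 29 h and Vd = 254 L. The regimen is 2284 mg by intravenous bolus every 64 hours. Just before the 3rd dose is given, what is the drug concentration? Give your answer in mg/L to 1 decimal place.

2.4 mg/L

f = (1/2)^(τ/t½) = (1/2)^(64/29) ≈ 0.2166.
C₀ = D/Vd = 2284/254 ≈ 8.992 mg/L.
Before the 3rd dose, 2 doses have been given. Superposition: Cmin = C₀·(f + f²).
≈ 8.992 × (0.2166 + 0.0469) ≈ 8.992 × 0.2635 ≈ 2.369 mg/L.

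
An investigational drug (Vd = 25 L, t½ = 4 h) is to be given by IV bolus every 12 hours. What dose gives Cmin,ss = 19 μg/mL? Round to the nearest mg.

τ/t½ = 12/4 ≈ 3, so f = (1/2)^(12/4) ≈ 0.125000.
Cmin,ss = (D/Vd)·f/(1−f), so D = Cmin,ss·Vd·(1−f)/f.
D = 19 × 25 × (1−f)/f ≈ 19 × 25 × 7.00000 ≈ 3325.00 mg.

3325 mg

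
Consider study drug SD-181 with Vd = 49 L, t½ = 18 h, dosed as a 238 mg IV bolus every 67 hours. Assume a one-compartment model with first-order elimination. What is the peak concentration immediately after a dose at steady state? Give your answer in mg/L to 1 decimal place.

5.3 mg/L

Over one 67-h interval, 67/18 ≈ 3.7222 half-lives elapse, leaving f ≈ 0.0758 of each dose.
At steady state, accumulation factor R = 1/(1 − e^(−kτ)) ≈ 1.0820.
Each bolus raises the concentration by D/Vd = 238/49 ≈ 4.857 mg/L.
Steady-state peak Cmax,ss = C₀·R ≈ 4.857 × 1.0820 ≈ 5.255 mg/L.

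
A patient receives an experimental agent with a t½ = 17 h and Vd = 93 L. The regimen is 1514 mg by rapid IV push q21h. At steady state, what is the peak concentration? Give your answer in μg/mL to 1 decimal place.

Over one 21-h interval, 21/17 ≈ 1.2353 half-lives elapse, leaving f ≈ 0.4248 of each dose.
Accumulation ratio R = 1/(1 − f) ≈ 1/0.5752 ≈ 1.7385.
Single-dose peak C₀ = D/Vd = 1514/93 ≈ 16.280 μg/mL.
Steady-state peak Cmax,ss = C₀·R ≈ 16.280 × 1.7385 ≈ 28.303 μg/mL.

28.3 μg/mL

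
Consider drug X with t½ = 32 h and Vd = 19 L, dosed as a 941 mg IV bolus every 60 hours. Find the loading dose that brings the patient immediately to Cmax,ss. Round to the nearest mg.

1294 mg

f = (1/2)^(60/32) ≈ 0.272627; accumulation ratio R = 1/(1−f) ≈ 1.37481.
Loading dose to hit Cmax,ss on first dose: D_load = D_maint·R ≈ 941 × 1.37481 ≈ 1293.70 mg.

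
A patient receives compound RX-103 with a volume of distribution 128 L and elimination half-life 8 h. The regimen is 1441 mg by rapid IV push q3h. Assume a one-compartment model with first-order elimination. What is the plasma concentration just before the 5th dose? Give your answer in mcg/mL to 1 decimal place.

24.5 mcg/mL

f = (1/2)^(τ/t½) = (1/2)^(3/8) ≈ 0.7711.
C₀ = D/Vd = 1441/128 ≈ 11.258 mcg/mL.
Before the 5th dose, 4 doses have been given. Superposition: Cmin = C₀·(f + f² + … + f^4).
≈ 11.258 × (0.7711 + 0.5946 + 0.4585 + 0.3535) ≈ 11.258 × 2.1777 ≈ 24.517 mcg/mL.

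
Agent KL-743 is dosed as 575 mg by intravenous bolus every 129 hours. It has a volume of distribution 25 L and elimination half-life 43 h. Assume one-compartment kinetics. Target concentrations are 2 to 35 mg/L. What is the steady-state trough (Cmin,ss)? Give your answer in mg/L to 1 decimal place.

The dosing interval is 3 half-lives, so f = 2^(−3) = 0.125.
At steady state, R = 1/(1 − 0.125) = 8/7.
Single-dose peak C₀ = D/Vd = 575/25 = 23 mg/L.
Steady-state peak Cmax,ss = C₀·R = 23 × 8/7 ≈ 26.286 mg/L.
Steady-state trough Cmin,ss = Cmax,ss·f ≈ 26.286 × 0.125 ≈ 3.286 mg/L.
Trough 3.3 mg/L vs MEC 2 mg/L: adequate.

3.3 mg/L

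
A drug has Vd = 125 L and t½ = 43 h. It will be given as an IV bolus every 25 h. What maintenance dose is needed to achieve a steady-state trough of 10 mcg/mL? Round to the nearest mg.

τ/t½ = 25/43 ≈ 0.5814, so f = (1/2)^(25/43) ≈ 0.668317.
Cmin,ss = (D/Vd)·f/(1−f), so D = Cmin,ss·Vd·(1−f)/f.
D = 10 × 125 × (1−f)/f ≈ 10 × 125 × 0.49630 ≈ 620.38 mg.

620 mg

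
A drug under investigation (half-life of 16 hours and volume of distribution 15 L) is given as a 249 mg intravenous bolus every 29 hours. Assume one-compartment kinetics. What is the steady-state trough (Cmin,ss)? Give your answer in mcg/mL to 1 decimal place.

Over one 29-h interval, 29/16 ≈ 1.8125 half-lives elapse, leaving f ≈ 0.2847 of each dose.
Accumulation ratio R = 1/(1 − f) ≈ 1/0.7153 ≈ 1.3980.
Each bolus raises the concentration by D/Vd = 249/15 ≈ 16.600 mcg/mL.
Cmax,ss = C₀/(1 − f) ≈ 16.600/0.7153 ≈ 23.207 mcg/mL.
Steady-state trough Cmin,ss = Cmax,ss·f ≈ 23.207 × 0.2847 ≈ 6.607 mcg/mL.

6.6 mcg/mL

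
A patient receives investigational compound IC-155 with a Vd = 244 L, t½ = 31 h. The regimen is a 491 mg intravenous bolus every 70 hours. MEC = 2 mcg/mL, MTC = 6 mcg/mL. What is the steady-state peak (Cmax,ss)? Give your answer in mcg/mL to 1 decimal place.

Over one 70-h interval, 70/31 ≈ 2.2581 half-lives elapse, leaving f ≈ 0.2091 of each dose.
At steady state, accumulation factor R = 1/(1 − e^(−kτ)) ≈ 1.2644.
Single-dose peak C₀ = D/Vd = 491/244 ≈ 2.012 mcg/mL.
Steady-state peak Cmax,ss = C₀·R ≈ 2.012 × 1.2644 ≈ 2.544 mcg/mL.
Peak 2.5 mcg/mL vs MTC 6 mcg/mL: below toxic threshold.

2.5 mcg/mL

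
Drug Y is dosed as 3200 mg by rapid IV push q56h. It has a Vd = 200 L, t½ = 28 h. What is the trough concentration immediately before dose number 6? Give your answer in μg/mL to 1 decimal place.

f = (1/2)^(τ/t½) = (1/2)^(56/28) ≈ 0.2500.
C₀ = D/Vd = 3200/200 ≈ 16.000 μg/mL.
Before the 6th dose, 5 doses have been given. Superposition: Cmin = C₀·(f + f² + … + f^5).
≈ 16.000 × (0.2500 + 0.0625 + 0.0156 + 0.0039 + 0.0010) ≈ 16.000 × 0.3330 ≈ 5.328 μg/mL.

5.3 μg/mL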